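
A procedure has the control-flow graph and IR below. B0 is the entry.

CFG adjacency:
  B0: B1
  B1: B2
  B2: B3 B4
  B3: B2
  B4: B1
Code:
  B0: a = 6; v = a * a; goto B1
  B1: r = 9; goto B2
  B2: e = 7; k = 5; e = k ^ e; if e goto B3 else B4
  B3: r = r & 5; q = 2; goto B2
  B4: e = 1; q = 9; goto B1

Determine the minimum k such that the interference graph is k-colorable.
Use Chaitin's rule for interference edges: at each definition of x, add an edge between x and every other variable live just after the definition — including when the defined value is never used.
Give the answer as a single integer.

Answer: 3

Analysis:
Block summaries:
  B0 def {a,v} use ∅
  B1 def {r} use ∅
  B2 def {e,k} use ∅
  B3 def {q,r} use {r}
  B4 def {e,q} use ∅

Backward fixpoint:
  B0: in=∅ out=∅
  B1: in=∅ out={r}
  B2: in={r} out={r}
  B3: in={r} out={r}
  B4: in=∅ out=∅

Conflict graph:
  a↔∅
  e↔{k,r}
  k↔{e,r}
  q↔{r}
  r↔{e,k,q}
  v↔∅

Chromatic number:
  {e,k,r} pairwise interfere (3-clique) ⇒ χ ≥ 3
  assign a→R0 e→R1 k→R2 q→R1 r→R0 v→R0 — no edge inside a register ⇒ χ ≤ 3
  χ = 3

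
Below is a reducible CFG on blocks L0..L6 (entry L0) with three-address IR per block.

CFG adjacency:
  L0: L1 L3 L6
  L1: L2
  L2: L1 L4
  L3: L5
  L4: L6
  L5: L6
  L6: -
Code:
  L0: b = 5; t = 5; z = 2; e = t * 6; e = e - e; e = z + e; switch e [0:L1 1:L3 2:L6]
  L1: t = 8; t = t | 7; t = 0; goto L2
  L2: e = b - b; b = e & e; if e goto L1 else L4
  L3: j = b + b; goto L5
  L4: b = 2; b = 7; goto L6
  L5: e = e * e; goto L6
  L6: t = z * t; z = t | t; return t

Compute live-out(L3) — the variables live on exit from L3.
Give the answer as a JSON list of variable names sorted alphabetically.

Answer: ["e", "t", "z"]

Analysis:
def/use:
  L0: {b,e,t,z} / ∅
  L1: {t} / ∅
  L2: {b,e} / {b}
  L3: {j} / {b}
  L4: {b} / ∅
  L5: {e} / {e}
  L6: {t,z} / {t,z}

Backward fixpoint:
  L0 li=∅ lo={b,e,t,z}
  L1 li={b,z} lo={b,t,z}
  L2 li={b,t,z} lo={b,t,z}
  L3 li={b,e,t,z} lo={e,t,z}
  L4 li={t,z} lo={t,z}
  L5 li={e,t,z} lo={t,z}
  L6 li={t,z} lo=∅

live-out(L3) = ["e", "t", "z"]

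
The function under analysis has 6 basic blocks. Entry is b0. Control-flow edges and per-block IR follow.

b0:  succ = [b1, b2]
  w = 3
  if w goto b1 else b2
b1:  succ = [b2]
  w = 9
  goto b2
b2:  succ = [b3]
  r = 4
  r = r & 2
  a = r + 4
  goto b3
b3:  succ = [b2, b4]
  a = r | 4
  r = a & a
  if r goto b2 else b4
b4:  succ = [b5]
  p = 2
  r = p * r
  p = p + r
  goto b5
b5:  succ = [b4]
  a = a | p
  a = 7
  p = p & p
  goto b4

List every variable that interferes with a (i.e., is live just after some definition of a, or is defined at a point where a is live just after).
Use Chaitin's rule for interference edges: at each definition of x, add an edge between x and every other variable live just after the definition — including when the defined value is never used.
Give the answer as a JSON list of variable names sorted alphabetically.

Block summaries:
  b0 def {w} use ∅
  b1 def {w} use ∅
  b2 def {a,r} use ∅
  b3 def {a,r} use {r}
  b4 def {p,r} use {r}
  b5 def {a,p} use {a,p}

Live sets:
  b0: in=∅ out=∅
  b1: in=∅ out=∅
  b2: in=∅ out={r}
  b3: in={r} out={a,r}
  b4: in={a,r} out={a,p,r}
  b5: in={a,p,r} out={a,r}

Conflict graph:
  a: {p,r}
  p: {a,r}
  r: {a,p}
  w: ∅

N(a) = ["p", "r"]

Answer: ["p", "r"]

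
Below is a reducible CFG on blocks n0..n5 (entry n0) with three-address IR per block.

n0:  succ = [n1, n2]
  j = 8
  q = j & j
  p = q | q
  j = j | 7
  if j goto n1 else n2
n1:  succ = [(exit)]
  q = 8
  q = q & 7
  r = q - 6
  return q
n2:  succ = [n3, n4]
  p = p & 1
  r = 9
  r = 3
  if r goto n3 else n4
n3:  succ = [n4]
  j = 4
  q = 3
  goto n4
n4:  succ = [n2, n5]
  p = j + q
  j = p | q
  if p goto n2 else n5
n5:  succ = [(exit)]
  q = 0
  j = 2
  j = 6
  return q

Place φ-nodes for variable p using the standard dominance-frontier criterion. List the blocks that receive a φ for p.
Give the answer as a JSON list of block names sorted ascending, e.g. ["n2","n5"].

idom tree: n1←n0 n2←n0 n3←n2 n4←n2 n5←n4
Dom∩ at merges:
  n2: preds {n0,n4}: {n0} ∩ {n0,n2,n4} = {n0}; idom=n0
  n4: preds {n2,n3}: {n0,n2} ∩ {n0,n2,n3} = {n0,n2}; idom=n2

DF derivation:
  n2←n0: walk · to n0
  n2←n4: walk n4→n2 to n0
  n4←n2: walk · to n2
  n4←n3: walk n3 to n2
  n0 → ∅
  n1 → ∅
  n2 → {n2}
  n3 → {n4}
  n4 → {n2}
  n5 → ∅

φ for p: defs {n0,n2,n4}
  DF⁺ = {n2}

Answer: ["n2"]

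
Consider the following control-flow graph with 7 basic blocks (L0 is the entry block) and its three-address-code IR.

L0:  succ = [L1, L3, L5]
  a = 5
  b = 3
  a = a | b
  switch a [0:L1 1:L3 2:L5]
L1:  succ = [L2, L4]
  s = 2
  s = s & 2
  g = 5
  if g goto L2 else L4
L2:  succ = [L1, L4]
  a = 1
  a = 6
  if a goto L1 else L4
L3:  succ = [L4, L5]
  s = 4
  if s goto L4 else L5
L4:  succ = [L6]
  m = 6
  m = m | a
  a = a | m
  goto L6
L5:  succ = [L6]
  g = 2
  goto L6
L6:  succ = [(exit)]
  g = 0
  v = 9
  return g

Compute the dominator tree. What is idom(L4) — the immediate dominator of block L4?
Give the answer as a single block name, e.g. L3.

idom tree: L1←L0 L2←L1 L3←L0 L4←L0 L5←L0 L6←L0
Dom at joins:
  L1: preds {L0,L2}: {L0} ∩ {L0,L1,L2} = {L0}; idom=L0
  L4: preds {L1,L2,L3}: {L0,L1} ∩ {L0,L1,L2} ∩ {L0,L3} = {L0}; idom=L0
  L5: preds {L0,L3}: {L0} ∩ {L0,L3} = {L0}; idom=L0
  L6: preds {L4,L5}: {L0,L4} ∩ {L0,L5} = {L0}; idom=L0

idom(L4) = L0

Answer: L0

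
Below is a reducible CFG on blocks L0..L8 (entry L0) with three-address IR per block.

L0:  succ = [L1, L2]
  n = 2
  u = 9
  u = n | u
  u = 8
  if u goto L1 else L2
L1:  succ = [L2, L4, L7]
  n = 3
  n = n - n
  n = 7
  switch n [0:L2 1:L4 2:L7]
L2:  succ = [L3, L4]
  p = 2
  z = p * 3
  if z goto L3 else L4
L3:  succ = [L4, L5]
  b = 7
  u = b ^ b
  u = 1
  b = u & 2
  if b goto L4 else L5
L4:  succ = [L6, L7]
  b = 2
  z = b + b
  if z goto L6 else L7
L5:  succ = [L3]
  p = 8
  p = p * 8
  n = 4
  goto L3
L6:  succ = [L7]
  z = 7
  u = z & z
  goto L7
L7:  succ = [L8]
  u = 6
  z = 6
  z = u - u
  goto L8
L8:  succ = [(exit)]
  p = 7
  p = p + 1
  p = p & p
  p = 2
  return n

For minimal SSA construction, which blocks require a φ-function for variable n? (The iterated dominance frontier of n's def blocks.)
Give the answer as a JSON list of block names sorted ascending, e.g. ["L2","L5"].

Answer: ["L2", "L3", "L4", "L7"]

Working:
idom tree: L1←L0 L2←L0 L3←L2 L4←L0 L5←L3 L6←L4 L7←L0 L8←L7
Join-block Dom:
  L2: preds {L0,L1}: {L0} ∩ {L0,L1} = {L0}; idom=L0
  L3: preds {L2,L5}: {L0,L2} ∩ {L0,L2,L3,L5} = {L0,L2}; idom=L2
  L4: preds {L1,L2,L3}: {L0,L1} ∩ {L0,L2} ∩ {L0,L2,L3} = {L0}; idom=L0
  L7: preds {L1,L4,L6}: {L0,L1} ∩ {L0,L4} ∩ {L0,L4,L6} = {L0}; idom=L0

DF walk-up:
  join L2 pred L0: · stop@L0
  join L2 pred L1: L1 stop@L0
  join L3 pred L2: · stop@L2
  join L3 pred L5: L5→L3 stop@L2
  join L4 pred L1: L1 stop@L0
  join L4 pred L2: L2 stop@L0
  join L4 pred L3: L3→L2 stop@L0
  join L7 pred L1: L1 stop@L0
  join L7 pred L4: L4 stop@L0
  join L7 pred L6: L6→L4 stop@L0
  L0 → ∅
  L1 → {L2,L4,L7}
  L2 → {L4}
  L3 → {L3,L4}
  L4 → {L7}
  L5 → {L3}
  L6 → {L7}
  L7 → ∅
  L8 → ∅

φ for n: defs {L0,L1,L5}
  DF⁺ = {L2,L3,L4,L7}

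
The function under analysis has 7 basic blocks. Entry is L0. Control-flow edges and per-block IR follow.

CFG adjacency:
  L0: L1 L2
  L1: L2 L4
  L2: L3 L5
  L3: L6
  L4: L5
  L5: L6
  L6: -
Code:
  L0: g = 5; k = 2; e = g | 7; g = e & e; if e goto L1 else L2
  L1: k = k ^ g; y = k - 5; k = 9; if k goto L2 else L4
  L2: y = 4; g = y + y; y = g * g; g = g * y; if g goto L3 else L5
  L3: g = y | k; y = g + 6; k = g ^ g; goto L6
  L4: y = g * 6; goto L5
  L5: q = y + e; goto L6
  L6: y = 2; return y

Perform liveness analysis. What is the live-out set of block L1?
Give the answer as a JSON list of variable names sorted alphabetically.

def/use:
  L0 def {e,g,k} use ∅
  L1 def {k,y} use {g,k}
  L2 def {g,y} use ∅
  L3 def {g,k,y} use {k,y}
  L4 def {y} use {g}
  L5 def {q} use {e,y}
  L6 def {y} use ∅

Live sets:
  L0 li=∅ lo={e,g,k}
  L1 li={e,g,k} lo={e,g,k}
  L2 li={e,k} lo={e,k,y}
  L3 li={k,y} lo=∅
  L4 li={e,g} lo={e,y}
  L5 li={e,y} lo=∅
  L6 li=∅ lo=∅

live-out(L1) = ["e", "g", "k"]

Answer: ["e", "g", "k"]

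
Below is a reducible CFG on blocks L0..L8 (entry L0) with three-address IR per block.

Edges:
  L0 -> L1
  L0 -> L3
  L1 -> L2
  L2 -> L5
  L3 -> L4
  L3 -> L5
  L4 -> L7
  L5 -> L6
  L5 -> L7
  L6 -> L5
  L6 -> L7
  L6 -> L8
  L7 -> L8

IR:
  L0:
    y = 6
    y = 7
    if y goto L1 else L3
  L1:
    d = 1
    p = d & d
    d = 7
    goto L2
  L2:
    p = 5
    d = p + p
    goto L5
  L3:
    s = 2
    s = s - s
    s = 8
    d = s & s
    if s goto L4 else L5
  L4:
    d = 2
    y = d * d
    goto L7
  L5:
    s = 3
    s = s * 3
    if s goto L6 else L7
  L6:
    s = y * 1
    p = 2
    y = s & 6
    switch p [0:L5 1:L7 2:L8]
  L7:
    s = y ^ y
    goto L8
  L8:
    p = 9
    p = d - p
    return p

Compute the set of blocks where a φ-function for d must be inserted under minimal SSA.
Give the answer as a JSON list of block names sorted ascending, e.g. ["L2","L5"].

idom tree: L1←L0 L2←L1 L3←L0 L4←L3 L5←L0 L6←L5 L7←L0 L8←L0
Join-block Dom:
  L5: preds {L2,L3,L6}: {L0,L1,L2} ∩ {L0,L3} ∩ {L0,L5,L6} = {L0}; idom=L0
  L7: preds {L4,L5,L6}: {L0,L3,L4} ∩ {L0,L5} ∩ {L0,L5,L6} = {L0}; idom=L0
  L8: preds {L6,L7}: {L0,L5,L6} ∩ {L0,L7} = {L0}; idom=L0

DF derivation:
  join L5 pred L2: L2→L1 stop@L0
  join L5 pred L3: L3 stop@L0
  join L5 pred L6: L6→L5 stop@L0
  join L7 pred L4: L4→L3 stop@L0
  join L7 pred L5: L5 stop@L0
  join L7 pred L6: L6→L5 stop@L0
  join L8 pred L6: L6→L5 stop@L0
  join L8 pred L7: L7 stop@L0
  DF(L0)=∅
  DF(L1)={L5}
  DF(L2)={L5}
  DF(L3)={L5,L7}
  DF(L4)={L7}
  DF(L5)={L5,L7,L8}
  DF(L6)={L5,L7,L8}
  DF(L7)={L8}
  DF(L8)=∅

φ for d: defs {L1,L2,L3,L4}
  DF⁺ = {L5,L7,L8}

Answer: ["L5", "L7", "L8"]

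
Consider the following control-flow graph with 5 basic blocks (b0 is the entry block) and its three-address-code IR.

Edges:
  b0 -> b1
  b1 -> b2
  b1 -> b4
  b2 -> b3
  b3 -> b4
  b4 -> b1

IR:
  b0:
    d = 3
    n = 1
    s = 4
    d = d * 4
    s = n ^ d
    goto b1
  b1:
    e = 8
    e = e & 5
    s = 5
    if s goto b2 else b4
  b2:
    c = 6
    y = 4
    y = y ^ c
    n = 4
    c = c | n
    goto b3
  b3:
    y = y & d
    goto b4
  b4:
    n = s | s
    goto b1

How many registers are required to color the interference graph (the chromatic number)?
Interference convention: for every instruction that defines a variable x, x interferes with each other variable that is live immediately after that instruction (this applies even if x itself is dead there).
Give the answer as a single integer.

Answer: 5

Derivation:
Block summaries:
  b0: def={d,n,s} ue=∅
  b1: def={e,s} ue=∅
  b2: def={c,n,y} ue=∅
  b3: def={y} ue={d,y}
  b4: def={n} ue={s}

Liveness:
  b0 li=∅ lo={d}
  b1 li={d} lo={d,s}
  b2 li={d,s} lo={d,s,y}
  b3 li={d,s,y} lo={d,s}
  b4 li={d,s} lo={d}

Interference:
  c — {d,n,s,y}
  d — {c,e,n,s,y}
  e — {d}
  n — {c,d,s,y}
  s — {c,d,n,y}
  y — {c,d,n,s}

Registers:
  lower bound: {c,d,n,s,y} mutually conflict ⇒ χ ≥ 5
  5-colouring: c0={d}  c1={c,e}  c2={n}  c3={s}  c4={y}
  χ = 5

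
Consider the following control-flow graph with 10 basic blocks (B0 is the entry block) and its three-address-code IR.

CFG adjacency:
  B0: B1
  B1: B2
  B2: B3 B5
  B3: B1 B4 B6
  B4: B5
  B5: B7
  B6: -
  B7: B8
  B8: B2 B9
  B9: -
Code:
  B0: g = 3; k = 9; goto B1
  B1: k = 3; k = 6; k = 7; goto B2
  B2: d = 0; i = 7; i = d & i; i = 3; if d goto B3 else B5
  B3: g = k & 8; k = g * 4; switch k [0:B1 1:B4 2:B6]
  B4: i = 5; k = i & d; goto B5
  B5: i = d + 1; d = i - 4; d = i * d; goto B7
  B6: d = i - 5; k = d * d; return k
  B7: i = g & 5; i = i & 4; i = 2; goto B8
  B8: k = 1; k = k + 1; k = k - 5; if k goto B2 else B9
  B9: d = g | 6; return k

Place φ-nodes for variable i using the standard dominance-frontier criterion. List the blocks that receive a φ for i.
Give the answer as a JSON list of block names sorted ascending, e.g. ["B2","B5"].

Answer: ["B1", "B2", "B5"]

Derivation:
idom tree: B1←B0 B2←B1 B3←B2 B4←B3 B5←B2 B6←B3 B7←B5 B8←B7 B9←B8
Dom∩ at merges:
  B1: preds {B0,B3}: {B0} ∩ {B0,B1,B2,B3} = {B0}; idom=B0
  B2: preds {B1,B8}: {B0,B1} ∩ {B0,B1,B2,B5,B7,B8} = {B0,B1}; idom=B1
  B5: preds {B2,B4}: {B0,B1,B2} ∩ {B0,B1,B2,B3,B4} = {B0,B1,B2}; idom=B2

Frontier:
  join B1 pred B0: · stop@B0
  join B1 pred B3: B3→B2→B1 stop@B0
  join B2 pred B1: · stop@B1
  join B2 pred B8: B8→B7→B5→B2 stop@B1
  join B5 pred B2: · stop@B2
  join B5 pred B4: B4→B3 stop@B2
  DF(B0)=∅
  DF(B1)={B1}
  DF(B2)={B1,B2}
  DF(B3)={B1,B5}
  DF(B4)={B5}
  DF(B5)={B2}
  DF(B6)=∅
  DF(B7)={B2}
  DF(B8)={B2}
  DF(B9)=∅

φ for i: defs {B2,B4,B5,B7}
  DF⁺ = {B1,B2,B5}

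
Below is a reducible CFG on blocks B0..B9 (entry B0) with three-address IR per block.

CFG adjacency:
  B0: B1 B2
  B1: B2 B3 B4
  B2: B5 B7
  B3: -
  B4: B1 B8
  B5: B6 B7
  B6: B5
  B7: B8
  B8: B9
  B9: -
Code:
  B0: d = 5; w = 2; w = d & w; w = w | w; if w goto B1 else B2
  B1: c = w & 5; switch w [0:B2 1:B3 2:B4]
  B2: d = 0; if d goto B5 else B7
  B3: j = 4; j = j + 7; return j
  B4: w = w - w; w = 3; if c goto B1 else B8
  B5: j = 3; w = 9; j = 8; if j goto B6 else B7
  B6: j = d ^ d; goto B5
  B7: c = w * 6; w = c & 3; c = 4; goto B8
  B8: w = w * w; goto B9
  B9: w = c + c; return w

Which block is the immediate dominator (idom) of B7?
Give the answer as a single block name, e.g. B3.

idom tree: B1←B0 B2←B0 B3←B1 B4←B1 B5←B2 B6←B5 B7←B2 B8←B0 B9←B8
Dom∩ at merges:
  B1: preds {B0,B4}: {B0} ∩ {B0,B1,B4} = {B0}; idom=B0
  B2: preds {B0,B1}: {B0} ∩ {B0,B1} = {B0}; idom=B0
  B5: preds {B2,B6}: {B0,B2} ∩ {B0,B2,B5,B6} = {B0,B2}; idom=B2
  B7: preds {B2,B5}: {B0,B2} ∩ {B0,B2,B5} = {B0,B2}; idom=B2
  B8: preds {B4,B7}: {B0,B1,B4} ∩ {B0,B2,B7} = {B0}; idom=B0

idom(B7) = B2

Answer: B2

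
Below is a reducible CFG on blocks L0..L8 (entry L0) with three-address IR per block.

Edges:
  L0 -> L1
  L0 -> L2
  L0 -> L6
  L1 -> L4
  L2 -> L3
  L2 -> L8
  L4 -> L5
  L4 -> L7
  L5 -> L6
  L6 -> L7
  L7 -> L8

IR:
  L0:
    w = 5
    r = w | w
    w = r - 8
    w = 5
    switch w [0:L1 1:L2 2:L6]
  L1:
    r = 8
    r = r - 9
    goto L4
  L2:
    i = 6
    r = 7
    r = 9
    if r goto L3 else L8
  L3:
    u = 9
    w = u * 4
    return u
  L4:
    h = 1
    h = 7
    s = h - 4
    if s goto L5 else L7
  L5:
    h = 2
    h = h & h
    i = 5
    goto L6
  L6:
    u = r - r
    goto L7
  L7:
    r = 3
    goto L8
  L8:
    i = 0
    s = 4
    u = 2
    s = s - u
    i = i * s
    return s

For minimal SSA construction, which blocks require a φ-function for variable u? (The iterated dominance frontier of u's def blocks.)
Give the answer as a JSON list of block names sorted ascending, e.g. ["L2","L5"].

Answer: ["L7", "L8"]

Analysis:
idom tree: L1←L0 L2←L0 L3←L2 L4←L1 L5←L4 L6←L0 L7←L0 L8←L0
Join-block Dom:
  L6: preds {L0,L5}: {L0} ∩ {L0,L1,L4,L5} = {L0}; idom=L0
  L7: preds {L4,L6}: {L0,L1,L4} ∩ {L0,L6} = {L0}; idom=L0
  L8: preds {L2,L7}: {L0,L2} ∩ {L0,L7} = {L0}; idom=L0

DF derivation:
  L6←L0: walk · to L0
  L6←L5: walk L5→L4→L1 to L0
  L7←L4: walk L4→L1 to L0
  L7←L6: walk L6 to L0
  L8←L2: walk L2 to L0
  L8←L7: walk L7 to L0
  L0: DF=∅
  L1: DF={L6,L7}
  L2: DF={L8}
  L3: DF=∅
  L4: DF={L6,L7}
  L5: DF={L6}
  L6: DF={L7}
  L7: DF={L8}
  L8: DF=∅

φ for u: defs {L3,L6,L8}
  DF⁺ = {L7,L8}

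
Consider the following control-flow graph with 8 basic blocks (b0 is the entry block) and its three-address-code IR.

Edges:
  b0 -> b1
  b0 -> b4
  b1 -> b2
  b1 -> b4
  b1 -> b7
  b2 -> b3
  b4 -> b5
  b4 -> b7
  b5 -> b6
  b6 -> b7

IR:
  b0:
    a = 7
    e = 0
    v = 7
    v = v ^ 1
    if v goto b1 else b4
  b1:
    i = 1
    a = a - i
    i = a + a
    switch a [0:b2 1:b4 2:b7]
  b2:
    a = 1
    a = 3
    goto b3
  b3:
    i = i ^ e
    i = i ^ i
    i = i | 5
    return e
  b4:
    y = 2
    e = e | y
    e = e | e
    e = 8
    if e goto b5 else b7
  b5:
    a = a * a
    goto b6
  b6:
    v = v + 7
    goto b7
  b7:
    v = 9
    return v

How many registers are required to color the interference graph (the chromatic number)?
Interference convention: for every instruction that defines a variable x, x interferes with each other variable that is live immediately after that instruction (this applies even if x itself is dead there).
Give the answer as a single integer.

Answer: 4

Derivation:
Block summaries:
  b0: {a,e,v} / ∅
  b1: {a,i} / {a}
  b2: {a} / ∅
  b3: {i} / {e,i}
  b4: {e,y} / {e}
  b5: {a} / {a}
  b6: {v} / {v}
  b7: {v} / ∅

Liveness:
  b0: in=∅ out={a,e,v}
  b1: in={a,e,v} out={a,e,i,v}
  b2: in={e,i} out={e,i}
  b3: in={e,i} out=∅
  b4: in={a,e,v} out={a,v}
  b5: in={a,v} out={v}
  b6: in={v} out=∅
  b7: in=∅ out=∅

Interfere edges:
  a — {e,i,v,y}
  e — {a,i,v,y}
  i — {a,e,v}
  v — {a,e,i,y}
  y — {a,e,v}

Colouring:
  {a,e,i,v} pairwise interfere (4-clique) ⇒ χ ≥ 4
  4-colouring: R0={a}  R1={e}  R2={v}  R3={i,y}
  χ = 4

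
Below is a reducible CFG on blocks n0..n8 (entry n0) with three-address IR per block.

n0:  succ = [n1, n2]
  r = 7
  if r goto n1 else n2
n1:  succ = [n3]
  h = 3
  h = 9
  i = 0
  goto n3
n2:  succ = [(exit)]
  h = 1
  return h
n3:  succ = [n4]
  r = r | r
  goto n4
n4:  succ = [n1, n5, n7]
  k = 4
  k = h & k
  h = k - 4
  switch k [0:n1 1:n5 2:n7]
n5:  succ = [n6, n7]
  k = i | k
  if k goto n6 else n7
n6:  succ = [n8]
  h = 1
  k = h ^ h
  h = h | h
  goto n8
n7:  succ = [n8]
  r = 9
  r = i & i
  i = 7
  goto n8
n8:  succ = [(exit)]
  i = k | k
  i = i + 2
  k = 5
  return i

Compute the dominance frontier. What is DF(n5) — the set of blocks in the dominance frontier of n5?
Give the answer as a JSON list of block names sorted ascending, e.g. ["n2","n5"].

idom tree: n1←n0 n2←n0 n3←n1 n4←n3 n5←n4 n6←n5 n7←n4 n8←n4
Join-block Dom:
  n1: preds {n0,n4}: {n0} ∩ {n0,n1,n3,n4} = {n0}; idom=n0
  n7: preds {n4,n5}: {n0,n1,n3,n4} ∩ {n0,n1,n3,n4,n5} = {n0,n1,n3,n4}; idom=n4
  n8: preds {n6,n7}: {n0,n1,n3,n4,n5,n6} ∩ {n0,n1,n3,n4,n7} = {n0,n1,n3,n4}; idom=n4

Frontier:
  join n1 pred n0: · stop@n0
  join n1 pred n4: n4→n3→n1 stop@n0
  join n7 pred n4: · stop@n4
  join n7 pred n5: n5 stop@n4
  join n8 pred n6: n6→n5 stop@n4
  join n8 pred n7: n7 stop@n4
  n0 → ∅
  n1 → {n1}
  n2 → ∅
  n3 → {n1}
  n4 → {n1}
  n5 → {n7,n8}
  n6 → {n8}
  n7 → {n8}
  n8 → ∅

DF(n5) = ["n7", "n8"]

Answer: ["n7", "n8"]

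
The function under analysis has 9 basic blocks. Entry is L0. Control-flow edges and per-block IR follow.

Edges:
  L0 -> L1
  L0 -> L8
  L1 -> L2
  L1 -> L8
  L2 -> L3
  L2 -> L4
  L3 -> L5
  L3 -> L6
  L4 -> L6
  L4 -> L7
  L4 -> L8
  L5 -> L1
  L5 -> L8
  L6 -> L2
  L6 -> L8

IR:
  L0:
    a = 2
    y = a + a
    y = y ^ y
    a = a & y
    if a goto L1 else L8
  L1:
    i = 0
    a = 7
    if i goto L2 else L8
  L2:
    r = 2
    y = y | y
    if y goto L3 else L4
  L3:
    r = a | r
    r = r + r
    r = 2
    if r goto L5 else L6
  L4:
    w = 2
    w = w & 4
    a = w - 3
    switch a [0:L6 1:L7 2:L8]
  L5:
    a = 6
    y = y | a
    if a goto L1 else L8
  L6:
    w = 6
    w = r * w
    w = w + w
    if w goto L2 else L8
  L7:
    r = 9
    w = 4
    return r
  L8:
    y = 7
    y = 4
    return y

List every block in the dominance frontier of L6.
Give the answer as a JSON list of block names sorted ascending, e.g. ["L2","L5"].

Answer: ["L2", "L8"]

Working:
idom tree: L1←L0 L2←L1 L3←L2 L4←L2 L5←L3 L6←L2 L7←L4 L8←L0
Dom at joins:
  L1: preds {L0,L5}: {L0} ∩ {L0,L1,L2,L3,L5} = {L0}; idom=L0
  L2: preds {L1,L6}: {L0,L1} ∩ {L0,L1,L2,L6} = {L0,L1}; idom=L1
  L6: preds {L3,L4}: {L0,L1,L2,L3} ∩ {L0,L1,L2,L4} = {L0,L1,L2}; idom=L2
  L8: preds {L0,L1,L4,L5,L6}: {L0} ∩ {L0,L1} ∩ {L0,L1,L2,L4} ∩ {L0,L1,L2,L3,L5} ∩ {L0,L1,L2,L6} = {L0}; idom=L0

DF walk-up:
  L1←L0: walk · to L0
  L1←L5: walk L5→L3→L2→L1 to L0
  L2←L1: walk · to L1
  L2←L6: walk L6→L2 to L1
  L6←L3: walk L3 to L2
  L6←L4: walk L4 to L2
  L8←L0: walk · to L0
  L8←L1: walk L1 to L0
  L8←L4: walk L4→L2→L1 to L0
  L8←L5: walk L5→L3→L2→L1 to L0
  L8←L6: walk L6→L2→L1 to L0
  L0: DF=∅
  L1: DF={L1,L8}
  L2: DF={L1,L2,L8}
  L3: DF={L1,L6,L8}
  L4: DF={L6,L8}
  L5: DF={L1,L8}
  L6: DF={L2,L8}
  L7: DF=∅
  L8: DF=∅

DF(L6) = ["L2", "L8"]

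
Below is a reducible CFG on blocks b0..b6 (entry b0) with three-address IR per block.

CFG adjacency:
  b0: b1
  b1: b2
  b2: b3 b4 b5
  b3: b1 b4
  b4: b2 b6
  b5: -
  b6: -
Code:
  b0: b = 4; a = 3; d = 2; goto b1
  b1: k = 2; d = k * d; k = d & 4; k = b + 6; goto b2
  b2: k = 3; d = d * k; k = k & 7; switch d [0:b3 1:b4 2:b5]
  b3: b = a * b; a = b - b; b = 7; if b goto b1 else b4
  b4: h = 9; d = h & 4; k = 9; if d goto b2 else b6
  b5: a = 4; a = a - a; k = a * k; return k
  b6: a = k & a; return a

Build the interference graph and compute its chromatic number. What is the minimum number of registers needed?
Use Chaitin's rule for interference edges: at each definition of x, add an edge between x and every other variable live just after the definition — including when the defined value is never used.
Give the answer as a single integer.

Block summaries:
  b0: def={a,b,d} ue=∅
  b1: def={d,k} ue={b,d}
  b2: def={d,k} ue={d}
  b3: def={a,b} ue={a,b}
  b4: def={d,h,k} ue=∅
  b5: def={a,k} ue={k}
  b6: def={a} ue={a,k}

Backward fixpoint:
  b0: in=∅ out={a,b,d}
  b1: in={a,b,d} out={a,b,d}
  b2: in={a,b,d} out={a,b,d,k}
  b3: in={a,b,d} out={a,b,d}
  b4: in={a,b} out={a,b,d,k}
  b5: in={k} out=∅
  b6: in={a,k} out=∅

Conflict graph:
  a: {b,d,h,k}
  b: {a,d,h,k}
  d: {a,b,k}
  h: {a,b}
  k: {a,b,d}

Chromatic number:
  {a,b,d,k} pairwise interfere (4-clique) ⇒ χ ≥ 4
  4-colouring: r0={a}  r1={b}  r2={d,h}  r3={k}
  χ = 4

Answer: 4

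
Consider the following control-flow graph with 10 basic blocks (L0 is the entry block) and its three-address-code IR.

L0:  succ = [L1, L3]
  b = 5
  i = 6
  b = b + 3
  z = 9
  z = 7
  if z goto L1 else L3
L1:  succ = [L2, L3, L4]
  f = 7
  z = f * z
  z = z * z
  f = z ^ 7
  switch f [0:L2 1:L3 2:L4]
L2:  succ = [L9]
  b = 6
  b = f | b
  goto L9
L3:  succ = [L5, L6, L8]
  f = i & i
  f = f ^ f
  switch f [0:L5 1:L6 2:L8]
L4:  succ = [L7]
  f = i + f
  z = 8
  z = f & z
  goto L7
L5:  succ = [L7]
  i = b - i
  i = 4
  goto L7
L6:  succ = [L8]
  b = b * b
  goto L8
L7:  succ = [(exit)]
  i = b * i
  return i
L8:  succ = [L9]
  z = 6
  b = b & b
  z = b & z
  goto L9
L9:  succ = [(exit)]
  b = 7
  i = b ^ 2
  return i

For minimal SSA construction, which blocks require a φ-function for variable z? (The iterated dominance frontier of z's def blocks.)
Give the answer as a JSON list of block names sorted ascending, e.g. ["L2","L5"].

Answer: ["L3", "L7", "L9"]

Derivation:
idom tree: L1←L0 L2←L1 L3←L0 L4←L1 L5←L3 L6←L3 L7←L0 L8←L3 L9←L0
Dom at joins:
  L3: preds {L0,L1}: {L0} ∩ {L0,L1} = {L0}; idom=L0
  L7: preds {L4,L5}: {L0,L1,L4} ∩ {L0,L3,L5} = {L0}; idom=L0
  L8: preds {L3,L6}: {L0,L3} ∩ {L0,L3,L6} = {L0,L3}; idom=L3
  L9: preds {L2,L8}: {L0,L1,L2} ∩ {L0,L3,L8} = {L0}; idom=L0

DF derivation:
  join L3 pred L0: · stop@L0
  join L3 pred L1: L1 stop@L0
  join L7 pred L4: L4→L1 stop@L0
  join L7 pred L5: L5→L3 stop@L0
  join L8 pred L3: · stop@L3
  join L8 pred L6: L6 stop@L3
  join L9 pred L2: L2→L1 stop@L0
  join L9 pred L8: L8→L3 stop@L0
  L0: DF=∅
  L1: DF={L3,L7,L9}
  L2: DF={L9}
  L3: DF={L7,L9}
  L4: DF={L7}
  L5: DF={L7}
  L6: DF={L8}
  L7: DF=∅
  L8: DF={L9}
  L9: DF=∅

φ for z: defs {L0,L1,L4,L8}
  DF⁺ = {L3,L7,L9}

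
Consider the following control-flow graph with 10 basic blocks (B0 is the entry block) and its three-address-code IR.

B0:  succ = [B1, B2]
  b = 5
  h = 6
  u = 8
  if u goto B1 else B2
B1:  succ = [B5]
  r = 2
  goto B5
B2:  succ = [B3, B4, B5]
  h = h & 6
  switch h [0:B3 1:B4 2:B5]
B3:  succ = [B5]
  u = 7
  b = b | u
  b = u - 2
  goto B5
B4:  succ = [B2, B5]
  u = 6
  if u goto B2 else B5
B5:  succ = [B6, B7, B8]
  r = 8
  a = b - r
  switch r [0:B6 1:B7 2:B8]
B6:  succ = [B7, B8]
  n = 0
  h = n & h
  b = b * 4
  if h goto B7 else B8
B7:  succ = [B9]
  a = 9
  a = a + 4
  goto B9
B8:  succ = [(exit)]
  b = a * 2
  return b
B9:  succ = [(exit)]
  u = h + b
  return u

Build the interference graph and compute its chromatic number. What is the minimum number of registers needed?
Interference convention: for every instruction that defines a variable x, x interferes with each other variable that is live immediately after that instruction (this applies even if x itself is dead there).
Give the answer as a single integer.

Answer: 4

Working:
Block summaries:
  B0 def {b,h,u} use ∅
  B1 def {r} use ∅
  B2 def {h} use {h}
  B3 def {b,u} use {b}
  B4 def {u} use ∅
  B5 def {a,r} use {b}
  B6 def {b,h,n} use {b,h}
  B7 def {a} use ∅
  B8 def {b} use {a}
  B9 def {u} use {b,h}

Live sets:
  B0: in=∅ out={b,h}
  B1: in={b,h} out={b,h}
  B2: in={b,h} out={b,h}
  B3: in={b,h} out={b,h}
  B4: in={b,h} out={b,h}
  B5: in={b,h} out={a,b,h}
  B6: in={a,b,h} out={a,b,h}
  B7: in={b,h} out={b,h}
  B8: in={a} out=∅
  B9: in={b,h} out=∅

Conflict graph:
  a↔{b,h,n,r}
  b↔{a,h,n,r,u}
  h↔{a,b,n,r,u}
  n↔{a,b,h}
  r↔{a,b,h}
  u↔{b,h}

Chromatic number:
  {a,b,h,n} pairwise interfere (4-clique) ⇒ χ ≥ 4
  assign a→R2 b→R0 h→R1 n→R3 r→R3 u→R2 — no edge inside a register ⇒ χ ≤ 4
  χ = 4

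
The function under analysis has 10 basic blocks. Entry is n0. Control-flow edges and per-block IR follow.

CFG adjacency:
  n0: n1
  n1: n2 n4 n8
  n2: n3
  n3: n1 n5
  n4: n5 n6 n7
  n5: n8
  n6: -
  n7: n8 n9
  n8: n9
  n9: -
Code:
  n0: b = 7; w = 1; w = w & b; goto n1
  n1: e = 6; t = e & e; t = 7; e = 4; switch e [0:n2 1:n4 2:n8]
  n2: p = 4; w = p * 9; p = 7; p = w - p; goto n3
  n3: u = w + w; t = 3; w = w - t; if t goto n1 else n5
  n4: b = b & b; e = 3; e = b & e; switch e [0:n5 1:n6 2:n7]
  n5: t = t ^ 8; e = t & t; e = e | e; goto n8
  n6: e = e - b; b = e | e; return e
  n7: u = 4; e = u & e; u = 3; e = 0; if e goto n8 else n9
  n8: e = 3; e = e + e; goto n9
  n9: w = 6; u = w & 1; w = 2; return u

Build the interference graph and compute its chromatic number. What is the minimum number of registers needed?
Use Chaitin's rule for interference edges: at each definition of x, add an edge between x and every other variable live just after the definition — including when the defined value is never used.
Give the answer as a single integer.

Answer: 3

Derivation:
Block summaries:
  n0: {b,w} / ∅
  n1: {e,t} / ∅
  n2: {p,w} / ∅
  n3: {t,u,w} / {w}
  n4: {b,e} / {b}
  n5: {e,t} / {t}
  n6: {b,e} / {b,e}
  n7: {e,u} / {e}
  n8: {e} / ∅
  n9: {u,w} / ∅

Backward fixpoint:
  live n0: ∅→{b}
  live n1: {b}→{b,t}
  live n2: {b}→{b,w}
  live n3: {b,w}→{b,t}
  live n4: {b,t}→{b,e,t}
  live n5: {t}→∅
  live n6: {b,e}→∅
  live n7: {e}→∅
  live n8: ∅→∅
  live n9: ∅→∅

Interference:
  b: {e,p,t,u,w}
  e: {b,t,u}
  p: {b,w}
  t: {b,e,w}
  u: {b,e,w}
  w: {b,p,t,u}

Registers:
  clique {b,e,t} ⇒ need ≥ 3
  assign b→c0 e→c1 p→c2 t→c2 u→c2 w→c1 — no edge inside a register ⇒ χ ≤ 3
  χ = 3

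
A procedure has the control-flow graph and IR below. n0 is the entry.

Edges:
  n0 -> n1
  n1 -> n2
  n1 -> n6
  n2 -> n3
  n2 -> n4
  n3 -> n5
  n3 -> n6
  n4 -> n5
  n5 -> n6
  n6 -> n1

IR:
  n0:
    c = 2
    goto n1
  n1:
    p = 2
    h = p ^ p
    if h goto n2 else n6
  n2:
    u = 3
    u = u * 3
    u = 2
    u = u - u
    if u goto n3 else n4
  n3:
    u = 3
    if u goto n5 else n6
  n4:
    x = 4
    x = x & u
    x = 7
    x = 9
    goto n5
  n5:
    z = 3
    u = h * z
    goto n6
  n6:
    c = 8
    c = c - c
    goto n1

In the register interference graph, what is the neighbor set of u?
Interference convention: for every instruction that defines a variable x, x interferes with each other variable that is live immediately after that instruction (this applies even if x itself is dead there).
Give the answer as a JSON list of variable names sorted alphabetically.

Answer: ["h", "x"]

Analysis:
Per-block:
  n0: {c} / ∅
  n1: {h,p} / ∅
  n2: {u} / ∅
  n3: {u} / ∅
  n4: {x} / {u}
  n5: {u,z} / {h}
  n6: {c} / ∅

Backward fixpoint:
  live n0: ∅→∅
  live n1: ∅→{h}
  live n2: {h}→{h,u}
  live n3: {h}→{h}
  live n4: {h,u}→{h}
  live n5: {h}→∅
  live n6: ∅→∅

Conflict graph:
  c: ∅
  h: {u,x,z}
  p: ∅
  u: {h,x}
  x: {h,u}
  z: {h}

N(u) = ["h", "x"]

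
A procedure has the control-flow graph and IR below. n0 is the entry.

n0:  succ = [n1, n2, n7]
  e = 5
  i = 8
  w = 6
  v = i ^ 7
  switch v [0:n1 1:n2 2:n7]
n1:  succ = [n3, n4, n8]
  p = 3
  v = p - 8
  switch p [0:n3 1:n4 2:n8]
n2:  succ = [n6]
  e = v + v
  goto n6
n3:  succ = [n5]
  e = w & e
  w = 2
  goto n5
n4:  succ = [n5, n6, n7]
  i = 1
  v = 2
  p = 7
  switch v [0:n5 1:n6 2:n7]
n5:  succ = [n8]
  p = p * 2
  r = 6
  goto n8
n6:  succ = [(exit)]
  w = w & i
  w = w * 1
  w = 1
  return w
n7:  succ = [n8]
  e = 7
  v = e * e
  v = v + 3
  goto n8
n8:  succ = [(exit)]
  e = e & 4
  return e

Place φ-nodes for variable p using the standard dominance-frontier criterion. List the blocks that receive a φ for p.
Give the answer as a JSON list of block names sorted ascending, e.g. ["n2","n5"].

Answer: ["n5", "n6", "n7", "n8"]

Derivation:
idom tree: n1←n0 n2←n0 n3←n1 n4←n1 n5←n1 n6←n0 n7←n0 n8←n0
Dom∩ at merges:
  n5: preds {n3,n4}: {n0,n1,n3} ∩ {n0,n1,n4} = {n0,n1}; idom=n1
  n6: preds {n2,n4}: {n0,n2} ∩ {n0,n1,n4} = {n0}; idom=n0
  n7: preds {n0,n4}: {n0} ∩ {n0,n1,n4} = {n0}; idom=n0
  n8: preds {n1,n5,n7}: {n0,n1} ∩ {n0,n1,n5} ∩ {n0,n7} = {n0}; idom=n0

DF derivation:
  n5←n3: walk n3 to n1
  n5←n4: walk n4 to n1
  n6←n2: walk n2 to n0
  n6←n4: walk n4→n1 to n0
  n7←n0: walk · to n0
  n7←n4: walk n4→n1 to n0
  n8←n1: walk n1 to n0
  n8←n5: walk n5→n1 to n0
  n8←n7: walk n7 to n0
  n0 → ∅
  n1 → {n6,n7,n8}
  n2 → {n6}
  n3 → {n5}
  n4 → {n5,n6,n7}
  n5 → {n8}
  n6 → ∅
  n7 → {n8}
  n8 → ∅

φ for p: defs {n1,n4,n5}
  DF⁺ = {n5,n6,n7,n8}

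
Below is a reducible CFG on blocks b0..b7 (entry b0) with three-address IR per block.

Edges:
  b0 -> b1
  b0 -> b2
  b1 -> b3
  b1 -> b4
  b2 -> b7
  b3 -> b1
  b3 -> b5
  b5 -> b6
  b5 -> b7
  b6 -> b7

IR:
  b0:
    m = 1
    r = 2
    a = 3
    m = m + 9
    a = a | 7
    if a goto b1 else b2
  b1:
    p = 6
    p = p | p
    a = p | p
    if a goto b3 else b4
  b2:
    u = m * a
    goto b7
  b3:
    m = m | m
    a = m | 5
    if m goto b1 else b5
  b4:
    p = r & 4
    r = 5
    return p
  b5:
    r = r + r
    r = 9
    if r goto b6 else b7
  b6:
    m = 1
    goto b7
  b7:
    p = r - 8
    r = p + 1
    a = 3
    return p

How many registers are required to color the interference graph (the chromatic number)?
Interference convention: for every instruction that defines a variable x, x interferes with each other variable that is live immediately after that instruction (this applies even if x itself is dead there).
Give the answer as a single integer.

Answer: 4

Analysis:
def/use:
  b0: {a,m,r} / ∅
  b1: {a,p} / ∅
  b2: {u} / {a,m}
  b3: {a,m} / {m}
  b4: {p,r} / {r}
  b5: {r} / {r}
  b6: {m} / ∅
  b7: {a,p,r} / {r}

Liveness:
  b0 li=∅ lo={a,m,r}
  b1 li={m,r} lo={m,r}
  b2 li={a,m,r} lo={r}
  b3 li={m,r} lo={m,r}
  b4 li={r} lo=∅
  b5 li={r} lo={r}
  b6 li={r} lo={r}
  b7 li={r} lo=∅

Interfere edges:
  a: {m,p,r}
  m: {a,p,r}
  p: {a,m,r}
  r: {a,m,p,u}
  u: {r}

Colouring:
  clique {a,m,p,r} ⇒ need ≥ 4
  assign a→c1 m→c2 p→c3 r→c0 u→c1 — no edge inside a register ⇒ χ ≤ 4
  χ = 4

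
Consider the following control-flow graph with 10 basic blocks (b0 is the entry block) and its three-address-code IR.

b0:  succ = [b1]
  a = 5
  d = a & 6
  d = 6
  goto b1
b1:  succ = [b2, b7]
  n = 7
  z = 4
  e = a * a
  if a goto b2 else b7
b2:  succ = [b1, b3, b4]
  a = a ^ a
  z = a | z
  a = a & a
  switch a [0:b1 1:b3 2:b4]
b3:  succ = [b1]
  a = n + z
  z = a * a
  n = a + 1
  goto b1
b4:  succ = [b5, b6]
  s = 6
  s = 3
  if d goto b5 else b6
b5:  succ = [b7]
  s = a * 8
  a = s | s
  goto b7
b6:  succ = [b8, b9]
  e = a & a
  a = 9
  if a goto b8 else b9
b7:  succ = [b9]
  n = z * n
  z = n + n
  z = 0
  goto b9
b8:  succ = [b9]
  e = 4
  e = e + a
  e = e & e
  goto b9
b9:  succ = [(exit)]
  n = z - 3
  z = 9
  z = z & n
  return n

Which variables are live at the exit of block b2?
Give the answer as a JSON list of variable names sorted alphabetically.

Answer: ["a", "d", "n", "z"]

Working:
Per-block:
  b0: {a,d} / ∅
  b1: {e,n,z} / {a}
  b2: {a,z} / {a,z}
  b3: {a,n,z} / {n,z}
  b4: {s} / {d}
  b5: {a,s} / {a}
  b6: {a,e} / {a}
  b7: {n,z} / {n,z}
  b8: {e} / {a}
  b9: {n,z} / {z}

Backward fixpoint:
  b0: in=∅ out={a,d}
  b1: in={a,d} out={a,d,n,z}
  b2: in={a,d,n,z} out={a,d,n,z}
  b3: in={d,n,z} out={a,d}
  b4: in={a,d,n,z} out={a,n,z}
  b5: in={a,n,z} out={n,z}
  b6: in={a,z} out={a,z}
  b7: in={n,z} out={z}
  b8: in={a,z} out={z}
  b9: in={z} out=∅

live-out(b2) = ["a", "d", "n", "z"]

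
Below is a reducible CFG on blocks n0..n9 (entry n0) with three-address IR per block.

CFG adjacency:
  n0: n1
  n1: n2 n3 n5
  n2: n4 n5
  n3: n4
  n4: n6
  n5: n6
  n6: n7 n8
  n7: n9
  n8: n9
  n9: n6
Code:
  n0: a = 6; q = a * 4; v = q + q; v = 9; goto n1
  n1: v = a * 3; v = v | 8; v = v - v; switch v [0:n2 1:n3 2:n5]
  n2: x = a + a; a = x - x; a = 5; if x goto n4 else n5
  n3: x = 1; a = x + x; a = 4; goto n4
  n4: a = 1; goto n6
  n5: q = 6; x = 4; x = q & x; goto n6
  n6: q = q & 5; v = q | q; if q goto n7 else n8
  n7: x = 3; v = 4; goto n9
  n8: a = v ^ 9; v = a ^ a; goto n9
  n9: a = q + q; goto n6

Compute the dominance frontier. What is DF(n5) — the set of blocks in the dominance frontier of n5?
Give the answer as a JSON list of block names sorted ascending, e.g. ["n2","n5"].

Answer: ["n6"]

Derivation:
idom tree: n1←n0 n2←n1 n3←n1 n4←n1 n5←n1 n6←n1 n7←n6 n8←n6 n9←n6
Join-block Dom:
  n4: preds {n2,n3}: {n0,n1,n2} ∩ {n0,n1,n3} = {n0,n1}; idom=n1
  n5: preds {n1,n2}: {n0,n1} ∩ {n0,n1,n2} = {n0,n1}; idom=n1
  n6: preds {n4,n5,n9}: {n0,n1,n4} ∩ {n0,n1,n5} ∩ {n0,n1,n6,n9} = {n0,n1}; idom=n1
  n9: preds {n7,n8}: {n0,n1,n6,n7} ∩ {n0,n1,n6,n8} = {n0,n1,n6}; idom=n6

DF walk-up:
  n4←n2: walk n2 to n1
  n4←n3: walk n3 to n1
  n5←n1: walk · to n1
  n5←n2: walk n2 to n1
  n6←n4: walk n4 to n1
  n6←n5: walk n5 to n1
  n6←n9: walk n9→n6 to n1
  n9←n7: walk n7 to n6
  n9←n8: walk n8 to n6
  DF(n0)=∅
  DF(n1)=∅
  DF(n2)={n4,n5}
  DF(n3)={n4}
  DF(n4)={n6}
  DF(n5)={n6}
  DF(n6)={n6}
  DF(n7)={n9}
  DF(n8)={n9}
  DF(n9)={n6}

DF(n5) = ["n6"]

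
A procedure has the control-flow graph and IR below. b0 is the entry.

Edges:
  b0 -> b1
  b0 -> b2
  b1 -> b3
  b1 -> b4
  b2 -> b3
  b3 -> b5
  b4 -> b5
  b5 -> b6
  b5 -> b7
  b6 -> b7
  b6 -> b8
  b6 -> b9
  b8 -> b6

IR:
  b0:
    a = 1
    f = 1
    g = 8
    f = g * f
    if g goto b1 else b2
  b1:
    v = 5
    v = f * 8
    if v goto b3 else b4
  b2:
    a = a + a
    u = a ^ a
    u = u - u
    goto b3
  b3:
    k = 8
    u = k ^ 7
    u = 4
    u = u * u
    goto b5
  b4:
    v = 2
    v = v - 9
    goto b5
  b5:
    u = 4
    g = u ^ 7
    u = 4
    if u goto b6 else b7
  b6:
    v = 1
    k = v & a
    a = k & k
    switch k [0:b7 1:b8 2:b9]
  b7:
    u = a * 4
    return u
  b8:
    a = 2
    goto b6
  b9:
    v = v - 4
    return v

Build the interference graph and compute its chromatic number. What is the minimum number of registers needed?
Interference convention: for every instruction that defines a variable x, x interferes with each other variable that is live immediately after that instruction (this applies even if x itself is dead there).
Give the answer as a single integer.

Answer: 3

Analysis:
def/use:
  b0 def {a,f,g} use ∅
  b1 def {v} use {f}
  b2 def {a,u} use {a}
  b3 def {k,u} use ∅
  b4 def {v} use ∅
  b5 def {g,u} use ∅
  b6 def {a,k,v} use {a}
  b7 def {u} use {a}
  b8 def {a} use ∅
  b9 def {v} use {v}

Liveness:
  live b0: ∅→{a,f}
  live b1: {a,f}→{a}
  live b2: {a}→{a}
  live b3: {a}→{a}
  live b4: {a}→{a}
  live b5: {a}→{a}
  live b6: {a}→{a,v}
  live b7: {a}→∅
  live b8: ∅→{a}
  live b9: {v}→∅

Conflict graph:
  a: {f,g,k,u,v}
  f: {a,g,v}
  g: {a,f}
  k: {a,v}
  u: {a}
  v: {a,f,k}

Chromatic number:
  {a,f,g} pairwise interfere (3-clique) ⇒ χ ≥ 3
  assign a→r0 f→r1 g→r2 k→r1 u→r1 v→r2 — no edge inside a register ⇒ χ ≤ 3
  χ = 3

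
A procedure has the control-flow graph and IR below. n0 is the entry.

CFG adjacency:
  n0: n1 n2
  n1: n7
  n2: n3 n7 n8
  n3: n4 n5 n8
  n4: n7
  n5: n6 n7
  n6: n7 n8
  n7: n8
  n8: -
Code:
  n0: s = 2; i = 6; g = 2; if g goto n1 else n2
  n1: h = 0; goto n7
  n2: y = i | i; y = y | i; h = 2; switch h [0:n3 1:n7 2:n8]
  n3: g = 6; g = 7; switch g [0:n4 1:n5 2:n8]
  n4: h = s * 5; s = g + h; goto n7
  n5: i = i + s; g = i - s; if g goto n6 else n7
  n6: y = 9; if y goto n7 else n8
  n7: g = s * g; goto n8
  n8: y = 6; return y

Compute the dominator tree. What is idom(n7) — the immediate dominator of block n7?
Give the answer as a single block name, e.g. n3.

Answer: n0

Working:
idom tree: n1←n0 n2←n0 n3←n2 n4←n3 n5←n3 n6←n5 n7←n0 n8←n0
Join-block Dom:
  n7: preds {n1,n2,n4,n5,n6}: {n0,n1} ∩ {n0,n2} ∩ {n0,n2,n3,n4} ∩ {n0,n2,n3,n5} ∩ {n0,n2,n3,n5,n6} = {n0}; idom=n0
  n8: preds {n2,n3,n6,n7}: {n0,n2} ∩ {n0,n2,n3} ∩ {n0,n2,n3,n5,n6} ∩ {n0,n7} = {n0}; idom=n0

idom(n7) = n0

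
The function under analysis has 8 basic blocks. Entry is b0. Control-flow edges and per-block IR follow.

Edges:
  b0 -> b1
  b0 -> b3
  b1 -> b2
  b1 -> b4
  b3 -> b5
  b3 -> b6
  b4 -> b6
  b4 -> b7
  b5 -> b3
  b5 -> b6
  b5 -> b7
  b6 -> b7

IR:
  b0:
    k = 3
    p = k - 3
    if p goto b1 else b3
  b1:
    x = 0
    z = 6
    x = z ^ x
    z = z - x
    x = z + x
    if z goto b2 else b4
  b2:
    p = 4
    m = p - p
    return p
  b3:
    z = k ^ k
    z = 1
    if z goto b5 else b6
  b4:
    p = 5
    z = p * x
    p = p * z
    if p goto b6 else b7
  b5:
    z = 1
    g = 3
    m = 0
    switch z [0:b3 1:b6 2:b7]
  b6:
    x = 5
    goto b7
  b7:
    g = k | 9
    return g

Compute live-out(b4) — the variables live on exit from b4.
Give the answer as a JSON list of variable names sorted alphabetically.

Per-block:
  b0: {k,p} / ∅
  b1: {x,z} / ∅
  b2: {m,p} / ∅
  b3: {z} / {k}
  b4: {p,z} / {x}
  b5: {g,m,z} / ∅
  b6: {x} / ∅
  b7: {g} / {k}

Live sets:
  b0 li=∅ lo={k}
  b1 li={k} lo={k,x}
  b2 li=∅ lo=∅
  b3 li={k} lo={k}
  b4 li={k,x} lo={k}
  b5 li={k} lo={k}
  b6 li={k} lo={k}
  b7 li={k} lo=∅

live-out(b4) = ["k"]

Answer: ["k"]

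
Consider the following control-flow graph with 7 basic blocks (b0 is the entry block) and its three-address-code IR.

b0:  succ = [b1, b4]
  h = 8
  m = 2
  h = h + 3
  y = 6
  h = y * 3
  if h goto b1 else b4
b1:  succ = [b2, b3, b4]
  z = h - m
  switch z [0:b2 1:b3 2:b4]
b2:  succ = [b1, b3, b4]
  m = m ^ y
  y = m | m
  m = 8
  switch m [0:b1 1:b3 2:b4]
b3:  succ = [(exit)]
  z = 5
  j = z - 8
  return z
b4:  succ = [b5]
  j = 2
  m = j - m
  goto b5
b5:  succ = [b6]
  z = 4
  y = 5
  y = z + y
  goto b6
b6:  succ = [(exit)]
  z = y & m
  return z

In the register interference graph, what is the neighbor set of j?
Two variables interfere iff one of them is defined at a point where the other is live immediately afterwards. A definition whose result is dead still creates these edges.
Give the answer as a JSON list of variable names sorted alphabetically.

def/use:
  b0: def={h,m,y} ue=∅
  b1: def={z} ue={h,m}
  b2: def={m,y} ue={m,y}
  b3: def={j,z} ue=∅
  b4: def={j,m} ue={m}
  b5: def={y,z} ue=∅
  b6: def={z} ue={m,y}

Liveness:
  b0: in=∅ out={h,m,y}
  b1: in={h,m,y} out={h,m,y}
  b2: in={h,m,y} out={h,m,y}
  b3: in=∅ out=∅
  b4: in={m} out={m}
  b5: in={m} out={m,y}
  b6: in={m,y} out=∅

Interference:
  h: {m,y,z}
  j: {m,z}
  m: {h,j,y,z}
  y: {h,m,z}
  z: {h,j,m,y}

N(j) = ["m", "z"]

Answer: ["m", "z"]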